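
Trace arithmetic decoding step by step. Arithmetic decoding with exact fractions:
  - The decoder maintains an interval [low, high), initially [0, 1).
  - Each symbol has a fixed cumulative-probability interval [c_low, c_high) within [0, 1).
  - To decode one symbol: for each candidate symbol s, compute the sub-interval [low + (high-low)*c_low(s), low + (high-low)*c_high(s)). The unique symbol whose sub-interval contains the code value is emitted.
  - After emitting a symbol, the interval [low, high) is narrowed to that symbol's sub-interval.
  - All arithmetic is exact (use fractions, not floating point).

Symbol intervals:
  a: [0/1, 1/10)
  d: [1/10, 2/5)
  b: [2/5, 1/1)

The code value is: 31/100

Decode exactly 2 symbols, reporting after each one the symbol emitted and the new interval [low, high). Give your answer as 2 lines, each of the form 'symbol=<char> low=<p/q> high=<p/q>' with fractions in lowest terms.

Step 1: interval [0/1, 1/1), width = 1/1 - 0/1 = 1/1
  'a': [0/1 + 1/1*0/1, 0/1 + 1/1*1/10) = [0/1, 1/10)
  'd': [0/1 + 1/1*1/10, 0/1 + 1/1*2/5) = [1/10, 2/5) <- contains code 31/100
  'b': [0/1 + 1/1*2/5, 0/1 + 1/1*1/1) = [2/5, 1/1)
  emit 'd', narrow to [1/10, 2/5)
Step 2: interval [1/10, 2/5), width = 2/5 - 1/10 = 3/10
  'a': [1/10 + 3/10*0/1, 1/10 + 3/10*1/10) = [1/10, 13/100)
  'd': [1/10 + 3/10*1/10, 1/10 + 3/10*2/5) = [13/100, 11/50)
  'b': [1/10 + 3/10*2/5, 1/10 + 3/10*1/1) = [11/50, 2/5) <- contains code 31/100
  emit 'b', narrow to [11/50, 2/5)

Answer: symbol=d low=1/10 high=2/5
symbol=b low=11/50 high=2/5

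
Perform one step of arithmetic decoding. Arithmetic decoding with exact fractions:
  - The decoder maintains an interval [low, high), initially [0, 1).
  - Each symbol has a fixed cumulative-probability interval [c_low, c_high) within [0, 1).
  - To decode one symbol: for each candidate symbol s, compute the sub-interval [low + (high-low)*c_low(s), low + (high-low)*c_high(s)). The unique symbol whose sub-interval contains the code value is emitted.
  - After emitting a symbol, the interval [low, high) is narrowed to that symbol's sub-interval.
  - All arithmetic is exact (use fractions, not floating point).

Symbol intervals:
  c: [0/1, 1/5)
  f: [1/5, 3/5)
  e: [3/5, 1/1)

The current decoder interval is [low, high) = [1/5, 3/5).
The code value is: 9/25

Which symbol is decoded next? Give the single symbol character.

Interval width = high − low = 3/5 − 1/5 = 2/5
Scaled code = (code − low) / width = (9/25 − 1/5) / 2/5 = 2/5
  c: [0/1, 1/5) 
  f: [1/5, 3/5) ← scaled code falls here ✓
  e: [3/5, 1/1) 

Answer: f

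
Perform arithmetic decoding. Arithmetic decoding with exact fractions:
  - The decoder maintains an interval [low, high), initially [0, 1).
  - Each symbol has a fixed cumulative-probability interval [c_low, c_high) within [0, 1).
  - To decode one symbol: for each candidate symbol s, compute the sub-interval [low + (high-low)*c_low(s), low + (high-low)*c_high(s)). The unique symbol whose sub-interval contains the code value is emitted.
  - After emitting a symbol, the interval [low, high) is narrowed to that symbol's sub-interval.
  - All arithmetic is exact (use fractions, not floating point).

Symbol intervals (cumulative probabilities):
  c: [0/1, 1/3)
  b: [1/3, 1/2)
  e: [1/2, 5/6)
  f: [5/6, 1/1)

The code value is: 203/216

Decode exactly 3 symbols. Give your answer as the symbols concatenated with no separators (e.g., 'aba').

Step 1: interval [0/1, 1/1), width = 1/1 - 0/1 = 1/1
  'c': [0/1 + 1/1*0/1, 0/1 + 1/1*1/3) = [0/1, 1/3)
  'b': [0/1 + 1/1*1/3, 0/1 + 1/1*1/2) = [1/3, 1/2)
  'e': [0/1 + 1/1*1/2, 0/1 + 1/1*5/6) = [1/2, 5/6)
  'f': [0/1 + 1/1*5/6, 0/1 + 1/1*1/1) = [5/6, 1/1) <- contains code 203/216
  emit 'f', narrow to [5/6, 1/1)
Step 2: interval [5/6, 1/1), width = 1/1 - 5/6 = 1/6
  'c': [5/6 + 1/6*0/1, 5/6 + 1/6*1/3) = [5/6, 8/9)
  'b': [5/6 + 1/6*1/3, 5/6 + 1/6*1/2) = [8/9, 11/12)
  'e': [5/6 + 1/6*1/2, 5/6 + 1/6*5/6) = [11/12, 35/36) <- contains code 203/216
  'f': [5/6 + 1/6*5/6, 5/6 + 1/6*1/1) = [35/36, 1/1)
  emit 'e', narrow to [11/12, 35/36)
Step 3: interval [11/12, 35/36), width = 35/36 - 11/12 = 1/18
  'c': [11/12 + 1/18*0/1, 11/12 + 1/18*1/3) = [11/12, 101/108)
  'b': [11/12 + 1/18*1/3, 11/12 + 1/18*1/2) = [101/108, 17/18) <- contains code 203/216
  'e': [11/12 + 1/18*1/2, 11/12 + 1/18*5/6) = [17/18, 26/27)
  'f': [11/12 + 1/18*5/6, 11/12 + 1/18*1/1) = [26/27, 35/36)
  emit 'b', narrow to [101/108, 17/18)

Answer: feb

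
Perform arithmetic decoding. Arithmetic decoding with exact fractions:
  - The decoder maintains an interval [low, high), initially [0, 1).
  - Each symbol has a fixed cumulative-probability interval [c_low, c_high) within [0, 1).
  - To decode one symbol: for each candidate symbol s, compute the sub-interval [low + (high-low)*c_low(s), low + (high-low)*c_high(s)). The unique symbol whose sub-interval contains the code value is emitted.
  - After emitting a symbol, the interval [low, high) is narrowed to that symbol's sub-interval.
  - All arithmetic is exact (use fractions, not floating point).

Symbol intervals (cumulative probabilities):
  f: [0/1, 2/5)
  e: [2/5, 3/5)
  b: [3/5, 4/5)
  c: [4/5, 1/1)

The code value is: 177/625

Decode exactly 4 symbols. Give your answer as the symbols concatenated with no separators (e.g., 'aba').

Step 1: interval [0/1, 1/1), width = 1/1 - 0/1 = 1/1
  'f': [0/1 + 1/1*0/1, 0/1 + 1/1*2/5) = [0/1, 2/5) <- contains code 177/625
  'e': [0/1 + 1/1*2/5, 0/1 + 1/1*3/5) = [2/5, 3/5)
  'b': [0/1 + 1/1*3/5, 0/1 + 1/1*4/5) = [3/5, 4/5)
  'c': [0/1 + 1/1*4/5, 0/1 + 1/1*1/1) = [4/5, 1/1)
  emit 'f', narrow to [0/1, 2/5)
Step 2: interval [0/1, 2/5), width = 2/5 - 0/1 = 2/5
  'f': [0/1 + 2/5*0/1, 0/1 + 2/5*2/5) = [0/1, 4/25)
  'e': [0/1 + 2/5*2/5, 0/1 + 2/5*3/5) = [4/25, 6/25)
  'b': [0/1 + 2/5*3/5, 0/1 + 2/5*4/5) = [6/25, 8/25) <- contains code 177/625
  'c': [0/1 + 2/5*4/5, 0/1 + 2/5*1/1) = [8/25, 2/5)
  emit 'b', narrow to [6/25, 8/25)
Step 3: interval [6/25, 8/25), width = 8/25 - 6/25 = 2/25
  'f': [6/25 + 2/25*0/1, 6/25 + 2/25*2/5) = [6/25, 34/125)
  'e': [6/25 + 2/25*2/5, 6/25 + 2/25*3/5) = [34/125, 36/125) <- contains code 177/625
  'b': [6/25 + 2/25*3/5, 6/25 + 2/25*4/5) = [36/125, 38/125)
  'c': [6/25 + 2/25*4/5, 6/25 + 2/25*1/1) = [38/125, 8/25)
  emit 'e', narrow to [34/125, 36/125)
Step 4: interval [34/125, 36/125), width = 36/125 - 34/125 = 2/125
  'f': [34/125 + 2/125*0/1, 34/125 + 2/125*2/5) = [34/125, 174/625)
  'e': [34/125 + 2/125*2/5, 34/125 + 2/125*3/5) = [174/625, 176/625)
  'b': [34/125 + 2/125*3/5, 34/125 + 2/125*4/5) = [176/625, 178/625) <- contains code 177/625
  'c': [34/125 + 2/125*4/5, 34/125 + 2/125*1/1) = [178/625, 36/125)
  emit 'b', narrow to [176/625, 178/625)

Answer: fbeb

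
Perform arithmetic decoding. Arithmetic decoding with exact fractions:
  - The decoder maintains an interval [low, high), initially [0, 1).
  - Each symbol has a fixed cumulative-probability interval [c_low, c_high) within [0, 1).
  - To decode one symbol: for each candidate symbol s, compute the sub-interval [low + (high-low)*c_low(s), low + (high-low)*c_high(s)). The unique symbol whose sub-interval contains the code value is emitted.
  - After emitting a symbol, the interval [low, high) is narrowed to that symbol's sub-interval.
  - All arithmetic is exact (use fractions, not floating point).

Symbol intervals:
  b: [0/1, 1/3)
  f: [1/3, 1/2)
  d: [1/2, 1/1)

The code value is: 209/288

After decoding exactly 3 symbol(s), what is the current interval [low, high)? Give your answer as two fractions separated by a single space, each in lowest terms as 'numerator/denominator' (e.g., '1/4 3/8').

Answer: 17/24 3/4

Derivation:
Step 1: interval [0/1, 1/1), width = 1/1 - 0/1 = 1/1
  'b': [0/1 + 1/1*0/1, 0/1 + 1/1*1/3) = [0/1, 1/3)
  'f': [0/1 + 1/1*1/3, 0/1 + 1/1*1/2) = [1/3, 1/2)
  'd': [0/1 + 1/1*1/2, 0/1 + 1/1*1/1) = [1/2, 1/1) <- contains code 209/288
  emit 'd', narrow to [1/2, 1/1)
Step 2: interval [1/2, 1/1), width = 1/1 - 1/2 = 1/2
  'b': [1/2 + 1/2*0/1, 1/2 + 1/2*1/3) = [1/2, 2/3)
  'f': [1/2 + 1/2*1/3, 1/2 + 1/2*1/2) = [2/3, 3/4) <- contains code 209/288
  'd': [1/2 + 1/2*1/2, 1/2 + 1/2*1/1) = [3/4, 1/1)
  emit 'f', narrow to [2/3, 3/4)
Step 3: interval [2/3, 3/4), width = 3/4 - 2/3 = 1/12
  'b': [2/3 + 1/12*0/1, 2/3 + 1/12*1/3) = [2/3, 25/36)
  'f': [2/3 + 1/12*1/3, 2/3 + 1/12*1/2) = [25/36, 17/24)
  'd': [2/3 + 1/12*1/2, 2/3 + 1/12*1/1) = [17/24, 3/4) <- contains code 209/288
  emit 'd', narrow to [17/24, 3/4)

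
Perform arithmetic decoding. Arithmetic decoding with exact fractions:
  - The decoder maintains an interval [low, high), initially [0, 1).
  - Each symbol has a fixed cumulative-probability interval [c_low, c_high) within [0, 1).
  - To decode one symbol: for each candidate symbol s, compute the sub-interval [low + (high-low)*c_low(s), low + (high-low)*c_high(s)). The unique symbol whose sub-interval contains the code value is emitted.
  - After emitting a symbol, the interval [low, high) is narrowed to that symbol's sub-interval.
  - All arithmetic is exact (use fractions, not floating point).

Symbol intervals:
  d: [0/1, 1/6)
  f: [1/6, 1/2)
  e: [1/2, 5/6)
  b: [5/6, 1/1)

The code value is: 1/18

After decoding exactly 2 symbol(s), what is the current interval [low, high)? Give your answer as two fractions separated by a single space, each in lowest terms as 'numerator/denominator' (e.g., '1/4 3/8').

Answer: 1/36 1/12

Derivation:
Step 1: interval [0/1, 1/1), width = 1/1 - 0/1 = 1/1
  'd': [0/1 + 1/1*0/1, 0/1 + 1/1*1/6) = [0/1, 1/6) <- contains code 1/18
  'f': [0/1 + 1/1*1/6, 0/1 + 1/1*1/2) = [1/6, 1/2)
  'e': [0/1 + 1/1*1/2, 0/1 + 1/1*5/6) = [1/2, 5/6)
  'b': [0/1 + 1/1*5/6, 0/1 + 1/1*1/1) = [5/6, 1/1)
  emit 'd', narrow to [0/1, 1/6)
Step 2: interval [0/1, 1/6), width = 1/6 - 0/1 = 1/6
  'd': [0/1 + 1/6*0/1, 0/1 + 1/6*1/6) = [0/1, 1/36)
  'f': [0/1 + 1/6*1/6, 0/1 + 1/6*1/2) = [1/36, 1/12) <- contains code 1/18
  'e': [0/1 + 1/6*1/2, 0/1 + 1/6*5/6) = [1/12, 5/36)
  'b': [0/1 + 1/6*5/6, 0/1 + 1/6*1/1) = [5/36, 1/6)
  emit 'f', narrow to [1/36, 1/12)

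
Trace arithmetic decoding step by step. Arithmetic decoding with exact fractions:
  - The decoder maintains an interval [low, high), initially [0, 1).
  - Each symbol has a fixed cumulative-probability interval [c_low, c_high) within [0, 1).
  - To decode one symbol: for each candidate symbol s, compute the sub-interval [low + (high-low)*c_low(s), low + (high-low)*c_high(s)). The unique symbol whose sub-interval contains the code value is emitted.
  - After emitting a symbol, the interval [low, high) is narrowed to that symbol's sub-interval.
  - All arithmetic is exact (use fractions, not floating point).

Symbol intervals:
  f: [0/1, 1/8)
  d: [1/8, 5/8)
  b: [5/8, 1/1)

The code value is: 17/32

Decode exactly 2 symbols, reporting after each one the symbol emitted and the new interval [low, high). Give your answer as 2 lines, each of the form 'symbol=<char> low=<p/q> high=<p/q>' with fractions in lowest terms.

Answer: symbol=d low=1/8 high=5/8
symbol=b low=7/16 high=5/8

Derivation:
Step 1: interval [0/1, 1/1), width = 1/1 - 0/1 = 1/1
  'f': [0/1 + 1/1*0/1, 0/1 + 1/1*1/8) = [0/1, 1/8)
  'd': [0/1 + 1/1*1/8, 0/1 + 1/1*5/8) = [1/8, 5/8) <- contains code 17/32
  'b': [0/1 + 1/1*5/8, 0/1 + 1/1*1/1) = [5/8, 1/1)
  emit 'd', narrow to [1/8, 5/8)
Step 2: interval [1/8, 5/8), width = 5/8 - 1/8 = 1/2
  'f': [1/8 + 1/2*0/1, 1/8 + 1/2*1/8) = [1/8, 3/16)
  'd': [1/8 + 1/2*1/8, 1/8 + 1/2*5/8) = [3/16, 7/16)
  'b': [1/8 + 1/2*5/8, 1/8 + 1/2*1/1) = [7/16, 5/8) <- contains code 17/32
  emit 'b', narrow to [7/16, 5/8)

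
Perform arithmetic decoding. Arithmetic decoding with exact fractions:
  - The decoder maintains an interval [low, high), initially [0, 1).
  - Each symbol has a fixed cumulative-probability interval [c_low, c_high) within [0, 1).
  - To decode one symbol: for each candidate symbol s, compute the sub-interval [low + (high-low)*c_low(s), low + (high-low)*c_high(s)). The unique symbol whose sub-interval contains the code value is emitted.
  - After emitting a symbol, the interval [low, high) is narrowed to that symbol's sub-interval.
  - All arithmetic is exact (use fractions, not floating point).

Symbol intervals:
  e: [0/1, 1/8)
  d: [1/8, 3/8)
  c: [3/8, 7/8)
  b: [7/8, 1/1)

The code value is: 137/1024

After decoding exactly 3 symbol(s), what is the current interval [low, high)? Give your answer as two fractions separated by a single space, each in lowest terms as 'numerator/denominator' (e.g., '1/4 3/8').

Step 1: interval [0/1, 1/1), width = 1/1 - 0/1 = 1/1
  'e': [0/1 + 1/1*0/1, 0/1 + 1/1*1/8) = [0/1, 1/8)
  'd': [0/1 + 1/1*1/8, 0/1 + 1/1*3/8) = [1/8, 3/8) <- contains code 137/1024
  'c': [0/1 + 1/1*3/8, 0/1 + 1/1*7/8) = [3/8, 7/8)
  'b': [0/1 + 1/1*7/8, 0/1 + 1/1*1/1) = [7/8, 1/1)
  emit 'd', narrow to [1/8, 3/8)
Step 2: interval [1/8, 3/8), width = 3/8 - 1/8 = 1/4
  'e': [1/8 + 1/4*0/1, 1/8 + 1/4*1/8) = [1/8, 5/32) <- contains code 137/1024
  'd': [1/8 + 1/4*1/8, 1/8 + 1/4*3/8) = [5/32, 7/32)
  'c': [1/8 + 1/4*3/8, 1/8 + 1/4*7/8) = [7/32, 11/32)
  'b': [1/8 + 1/4*7/8, 1/8 + 1/4*1/1) = [11/32, 3/8)
  emit 'e', narrow to [1/8, 5/32)
Step 3: interval [1/8, 5/32), width = 5/32 - 1/8 = 1/32
  'e': [1/8 + 1/32*0/1, 1/8 + 1/32*1/8) = [1/8, 33/256)
  'd': [1/8 + 1/32*1/8, 1/8 + 1/32*3/8) = [33/256, 35/256) <- contains code 137/1024
  'c': [1/8 + 1/32*3/8, 1/8 + 1/32*7/8) = [35/256, 39/256)
  'b': [1/8 + 1/32*7/8, 1/8 + 1/32*1/1) = [39/256, 5/32)
  emit 'd', narrow to [33/256, 35/256)

Answer: 33/256 35/256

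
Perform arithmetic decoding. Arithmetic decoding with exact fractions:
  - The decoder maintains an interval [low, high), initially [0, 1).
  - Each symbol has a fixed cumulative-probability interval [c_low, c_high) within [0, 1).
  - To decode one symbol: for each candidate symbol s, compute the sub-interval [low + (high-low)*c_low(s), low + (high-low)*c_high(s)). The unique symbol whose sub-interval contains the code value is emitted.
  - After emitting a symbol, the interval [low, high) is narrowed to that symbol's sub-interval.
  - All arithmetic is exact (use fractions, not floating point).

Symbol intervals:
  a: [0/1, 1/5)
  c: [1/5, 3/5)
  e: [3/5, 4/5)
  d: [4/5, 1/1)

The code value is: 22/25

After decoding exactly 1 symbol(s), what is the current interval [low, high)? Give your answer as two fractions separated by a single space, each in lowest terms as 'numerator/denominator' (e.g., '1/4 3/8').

Answer: 4/5 1/1

Derivation:
Step 1: interval [0/1, 1/1), width = 1/1 - 0/1 = 1/1
  'a': [0/1 + 1/1*0/1, 0/1 + 1/1*1/5) = [0/1, 1/5)
  'c': [0/1 + 1/1*1/5, 0/1 + 1/1*3/5) = [1/5, 3/5)
  'e': [0/1 + 1/1*3/5, 0/1 + 1/1*4/5) = [3/5, 4/5)
  'd': [0/1 + 1/1*4/5, 0/1 + 1/1*1/1) = [4/5, 1/1) <- contains code 22/25
  emit 'd', narrow to [4/5, 1/1)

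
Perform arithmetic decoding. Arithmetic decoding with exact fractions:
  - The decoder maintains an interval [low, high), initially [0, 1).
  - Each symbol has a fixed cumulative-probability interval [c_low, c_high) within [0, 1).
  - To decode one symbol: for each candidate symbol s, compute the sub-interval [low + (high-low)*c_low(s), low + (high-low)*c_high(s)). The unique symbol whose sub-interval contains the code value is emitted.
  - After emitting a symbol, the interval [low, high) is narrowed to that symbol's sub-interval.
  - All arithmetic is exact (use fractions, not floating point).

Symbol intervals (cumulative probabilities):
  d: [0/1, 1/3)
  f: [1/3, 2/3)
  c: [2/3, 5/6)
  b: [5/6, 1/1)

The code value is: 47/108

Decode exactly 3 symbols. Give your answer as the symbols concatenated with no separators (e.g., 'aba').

Step 1: interval [0/1, 1/1), width = 1/1 - 0/1 = 1/1
  'd': [0/1 + 1/1*0/1, 0/1 + 1/1*1/3) = [0/1, 1/3)
  'f': [0/1 + 1/1*1/3, 0/1 + 1/1*2/3) = [1/3, 2/3) <- contains code 47/108
  'c': [0/1 + 1/1*2/3, 0/1 + 1/1*5/6) = [2/3, 5/6)
  'b': [0/1 + 1/1*5/6, 0/1 + 1/1*1/1) = [5/6, 1/1)
  emit 'f', narrow to [1/3, 2/3)
Step 2: interval [1/3, 2/3), width = 2/3 - 1/3 = 1/3
  'd': [1/3 + 1/3*0/1, 1/3 + 1/3*1/3) = [1/3, 4/9) <- contains code 47/108
  'f': [1/3 + 1/3*1/3, 1/3 + 1/3*2/3) = [4/9, 5/9)
  'c': [1/3 + 1/3*2/3, 1/3 + 1/3*5/6) = [5/9, 11/18)
  'b': [1/3 + 1/3*5/6, 1/3 + 1/3*1/1) = [11/18, 2/3)
  emit 'd', narrow to [1/3, 4/9)
Step 3: interval [1/3, 4/9), width = 4/9 - 1/3 = 1/9
  'd': [1/3 + 1/9*0/1, 1/3 + 1/9*1/3) = [1/3, 10/27)
  'f': [1/3 + 1/9*1/3, 1/3 + 1/9*2/3) = [10/27, 11/27)
  'c': [1/3 + 1/9*2/3, 1/3 + 1/9*5/6) = [11/27, 23/54)
  'b': [1/3 + 1/9*5/6, 1/3 + 1/9*1/1) = [23/54, 4/9) <- contains code 47/108
  emit 'b', narrow to [23/54, 4/9)

Answer: fdb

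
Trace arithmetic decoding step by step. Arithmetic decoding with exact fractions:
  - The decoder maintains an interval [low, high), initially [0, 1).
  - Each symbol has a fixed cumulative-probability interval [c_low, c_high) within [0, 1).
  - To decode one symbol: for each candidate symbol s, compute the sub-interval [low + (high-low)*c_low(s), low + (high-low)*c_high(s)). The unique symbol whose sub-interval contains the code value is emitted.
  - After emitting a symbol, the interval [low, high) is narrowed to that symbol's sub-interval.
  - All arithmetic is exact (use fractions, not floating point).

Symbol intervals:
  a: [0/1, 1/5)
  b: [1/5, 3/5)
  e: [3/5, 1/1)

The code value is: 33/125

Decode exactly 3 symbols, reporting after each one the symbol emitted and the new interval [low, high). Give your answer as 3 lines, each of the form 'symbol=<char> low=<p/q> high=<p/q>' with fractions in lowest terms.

Step 1: interval [0/1, 1/1), width = 1/1 - 0/1 = 1/1
  'a': [0/1 + 1/1*0/1, 0/1 + 1/1*1/5) = [0/1, 1/5)
  'b': [0/1 + 1/1*1/5, 0/1 + 1/1*3/5) = [1/5, 3/5) <- contains code 33/125
  'e': [0/1 + 1/1*3/5, 0/1 + 1/1*1/1) = [3/5, 1/1)
  emit 'b', narrow to [1/5, 3/5)
Step 2: interval [1/5, 3/5), width = 3/5 - 1/5 = 2/5
  'a': [1/5 + 2/5*0/1, 1/5 + 2/5*1/5) = [1/5, 7/25) <- contains code 33/125
  'b': [1/5 + 2/5*1/5, 1/5 + 2/5*3/5) = [7/25, 11/25)
  'e': [1/5 + 2/5*3/5, 1/5 + 2/5*1/1) = [11/25, 3/5)
  emit 'a', narrow to [1/5, 7/25)
Step 3: interval [1/5, 7/25), width = 7/25 - 1/5 = 2/25
  'a': [1/5 + 2/25*0/1, 1/5 + 2/25*1/5) = [1/5, 27/125)
  'b': [1/5 + 2/25*1/5, 1/5 + 2/25*3/5) = [27/125, 31/125)
  'e': [1/5 + 2/25*3/5, 1/5 + 2/25*1/1) = [31/125, 7/25) <- contains code 33/125
  emit 'e', narrow to [31/125, 7/25)

Answer: symbol=b low=1/5 high=3/5
symbol=a low=1/5 high=7/25
symbol=e low=31/125 high=7/25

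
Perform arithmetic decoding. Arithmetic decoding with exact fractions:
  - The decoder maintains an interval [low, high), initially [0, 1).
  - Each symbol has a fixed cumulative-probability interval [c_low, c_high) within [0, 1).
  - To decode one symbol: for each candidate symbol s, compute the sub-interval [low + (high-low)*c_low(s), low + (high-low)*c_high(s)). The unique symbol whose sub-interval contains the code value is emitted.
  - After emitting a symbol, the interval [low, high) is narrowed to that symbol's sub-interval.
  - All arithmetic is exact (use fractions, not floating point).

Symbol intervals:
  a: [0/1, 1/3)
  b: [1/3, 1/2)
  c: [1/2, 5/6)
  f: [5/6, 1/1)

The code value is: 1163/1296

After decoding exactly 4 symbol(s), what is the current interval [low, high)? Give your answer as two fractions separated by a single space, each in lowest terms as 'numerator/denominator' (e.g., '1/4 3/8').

Step 1: interval [0/1, 1/1), width = 1/1 - 0/1 = 1/1
  'a': [0/1 + 1/1*0/1, 0/1 + 1/1*1/3) = [0/1, 1/3)
  'b': [0/1 + 1/1*1/3, 0/1 + 1/1*1/2) = [1/3, 1/2)
  'c': [0/1 + 1/1*1/2, 0/1 + 1/1*5/6) = [1/2, 5/6)
  'f': [0/1 + 1/1*5/6, 0/1 + 1/1*1/1) = [5/6, 1/1) <- contains code 1163/1296
  emit 'f', narrow to [5/6, 1/1)
Step 2: interval [5/6, 1/1), width = 1/1 - 5/6 = 1/6
  'a': [5/6 + 1/6*0/1, 5/6 + 1/6*1/3) = [5/6, 8/9)
  'b': [5/6 + 1/6*1/3, 5/6 + 1/6*1/2) = [8/9, 11/12) <- contains code 1163/1296
  'c': [5/6 + 1/6*1/2, 5/6 + 1/6*5/6) = [11/12, 35/36)
  'f': [5/6 + 1/6*5/6, 5/6 + 1/6*1/1) = [35/36, 1/1)
  emit 'b', narrow to [8/9, 11/12)
Step 3: interval [8/9, 11/12), width = 11/12 - 8/9 = 1/36
  'a': [8/9 + 1/36*0/1, 8/9 + 1/36*1/3) = [8/9, 97/108) <- contains code 1163/1296
  'b': [8/9 + 1/36*1/3, 8/9 + 1/36*1/2) = [97/108, 65/72)
  'c': [8/9 + 1/36*1/2, 8/9 + 1/36*5/6) = [65/72, 197/216)
  'f': [8/9 + 1/36*5/6, 8/9 + 1/36*1/1) = [197/216, 11/12)
  emit 'a', narrow to [8/9, 97/108)
Step 4: interval [8/9, 97/108), width = 97/108 - 8/9 = 1/108
  'a': [8/9 + 1/108*0/1, 8/9 + 1/108*1/3) = [8/9, 289/324)
  'b': [8/9 + 1/108*1/3, 8/9 + 1/108*1/2) = [289/324, 193/216)
  'c': [8/9 + 1/108*1/2, 8/9 + 1/108*5/6) = [193/216, 581/648)
  'f': [8/9 + 1/108*5/6, 8/9 + 1/108*1/1) = [581/648, 97/108) <- contains code 1163/1296
  emit 'f', narrow to [581/648, 97/108)

Answer: 581/648 97/108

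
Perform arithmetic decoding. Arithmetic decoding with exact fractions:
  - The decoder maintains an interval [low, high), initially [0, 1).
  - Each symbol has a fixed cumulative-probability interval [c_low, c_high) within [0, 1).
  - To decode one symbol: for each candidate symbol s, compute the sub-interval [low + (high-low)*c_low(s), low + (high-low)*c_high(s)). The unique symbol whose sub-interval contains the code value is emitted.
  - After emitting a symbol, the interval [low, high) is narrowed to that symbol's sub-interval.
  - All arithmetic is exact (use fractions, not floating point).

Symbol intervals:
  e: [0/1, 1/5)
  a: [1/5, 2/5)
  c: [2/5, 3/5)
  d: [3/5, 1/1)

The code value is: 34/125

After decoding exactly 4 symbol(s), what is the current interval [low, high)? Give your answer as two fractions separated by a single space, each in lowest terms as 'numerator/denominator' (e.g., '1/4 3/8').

Answer: 169/625 171/625

Derivation:
Step 1: interval [0/1, 1/1), width = 1/1 - 0/1 = 1/1
  'e': [0/1 + 1/1*0/1, 0/1 + 1/1*1/5) = [0/1, 1/5)
  'a': [0/1 + 1/1*1/5, 0/1 + 1/1*2/5) = [1/5, 2/5) <- contains code 34/125
  'c': [0/1 + 1/1*2/5, 0/1 + 1/1*3/5) = [2/5, 3/5)
  'd': [0/1 + 1/1*3/5, 0/1 + 1/1*1/1) = [3/5, 1/1)
  emit 'a', narrow to [1/5, 2/5)
Step 2: interval [1/5, 2/5), width = 2/5 - 1/5 = 1/5
  'e': [1/5 + 1/5*0/1, 1/5 + 1/5*1/5) = [1/5, 6/25)
  'a': [1/5 + 1/5*1/5, 1/5 + 1/5*2/5) = [6/25, 7/25) <- contains code 34/125
  'c': [1/5 + 1/5*2/5, 1/5 + 1/5*3/5) = [7/25, 8/25)
  'd': [1/5 + 1/5*3/5, 1/5 + 1/5*1/1) = [8/25, 2/5)
  emit 'a', narrow to [6/25, 7/25)
Step 3: interval [6/25, 7/25), width = 7/25 - 6/25 = 1/25
  'e': [6/25 + 1/25*0/1, 6/25 + 1/25*1/5) = [6/25, 31/125)
  'a': [6/25 + 1/25*1/5, 6/25 + 1/25*2/5) = [31/125, 32/125)
  'c': [6/25 + 1/25*2/5, 6/25 + 1/25*3/5) = [32/125, 33/125)
  'd': [6/25 + 1/25*3/5, 6/25 + 1/25*1/1) = [33/125, 7/25) <- contains code 34/125
  emit 'd', narrow to [33/125, 7/25)
Step 4: interval [33/125, 7/25), width = 7/25 - 33/125 = 2/125
  'e': [33/125 + 2/125*0/1, 33/125 + 2/125*1/5) = [33/125, 167/625)
  'a': [33/125 + 2/125*1/5, 33/125 + 2/125*2/5) = [167/625, 169/625)
  'c': [33/125 + 2/125*2/5, 33/125 + 2/125*3/5) = [169/625, 171/625) <- contains code 34/125
  'd': [33/125 + 2/125*3/5, 33/125 + 2/125*1/1) = [171/625, 7/25)
  emit 'c', narrow to [169/625, 171/625)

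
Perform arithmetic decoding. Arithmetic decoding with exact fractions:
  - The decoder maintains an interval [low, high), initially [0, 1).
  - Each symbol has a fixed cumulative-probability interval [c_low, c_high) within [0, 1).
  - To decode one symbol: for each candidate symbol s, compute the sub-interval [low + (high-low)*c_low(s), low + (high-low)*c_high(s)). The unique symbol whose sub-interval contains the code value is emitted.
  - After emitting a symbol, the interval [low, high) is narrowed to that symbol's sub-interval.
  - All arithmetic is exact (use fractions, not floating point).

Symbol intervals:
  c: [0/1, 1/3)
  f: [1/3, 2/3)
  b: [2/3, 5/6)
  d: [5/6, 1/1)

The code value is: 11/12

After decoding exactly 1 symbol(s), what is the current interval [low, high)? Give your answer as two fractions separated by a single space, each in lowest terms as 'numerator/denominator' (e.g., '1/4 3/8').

Step 1: interval [0/1, 1/1), width = 1/1 - 0/1 = 1/1
  'c': [0/1 + 1/1*0/1, 0/1 + 1/1*1/3) = [0/1, 1/3)
  'f': [0/1 + 1/1*1/3, 0/1 + 1/1*2/3) = [1/3, 2/3)
  'b': [0/1 + 1/1*2/3, 0/1 + 1/1*5/6) = [2/3, 5/6)
  'd': [0/1 + 1/1*5/6, 0/1 + 1/1*1/1) = [5/6, 1/1) <- contains code 11/12
  emit 'd', narrow to [5/6, 1/1)

Answer: 5/6 1/1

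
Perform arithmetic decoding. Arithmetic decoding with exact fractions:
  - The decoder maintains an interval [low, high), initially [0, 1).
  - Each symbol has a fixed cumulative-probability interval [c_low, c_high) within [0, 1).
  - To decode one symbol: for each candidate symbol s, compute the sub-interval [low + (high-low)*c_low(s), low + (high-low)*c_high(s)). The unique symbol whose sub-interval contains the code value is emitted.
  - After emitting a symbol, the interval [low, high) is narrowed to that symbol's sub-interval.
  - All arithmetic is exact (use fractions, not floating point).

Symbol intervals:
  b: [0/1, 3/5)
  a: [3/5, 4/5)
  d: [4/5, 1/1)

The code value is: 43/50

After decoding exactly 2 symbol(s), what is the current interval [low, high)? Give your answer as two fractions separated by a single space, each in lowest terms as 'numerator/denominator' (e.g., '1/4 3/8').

Step 1: interval [0/1, 1/1), width = 1/1 - 0/1 = 1/1
  'b': [0/1 + 1/1*0/1, 0/1 + 1/1*3/5) = [0/1, 3/5)
  'a': [0/1 + 1/1*3/5, 0/1 + 1/1*4/5) = [3/5, 4/5)
  'd': [0/1 + 1/1*4/5, 0/1 + 1/1*1/1) = [4/5, 1/1) <- contains code 43/50
  emit 'd', narrow to [4/5, 1/1)
Step 2: interval [4/5, 1/1), width = 1/1 - 4/5 = 1/5
  'b': [4/5 + 1/5*0/1, 4/5 + 1/5*3/5) = [4/5, 23/25) <- contains code 43/50
  'a': [4/5 + 1/5*3/5, 4/5 + 1/5*4/5) = [23/25, 24/25)
  'd': [4/5 + 1/5*4/5, 4/5 + 1/5*1/1) = [24/25, 1/1)
  emit 'b', narrow to [4/5, 23/25)

Answer: 4/5 23/25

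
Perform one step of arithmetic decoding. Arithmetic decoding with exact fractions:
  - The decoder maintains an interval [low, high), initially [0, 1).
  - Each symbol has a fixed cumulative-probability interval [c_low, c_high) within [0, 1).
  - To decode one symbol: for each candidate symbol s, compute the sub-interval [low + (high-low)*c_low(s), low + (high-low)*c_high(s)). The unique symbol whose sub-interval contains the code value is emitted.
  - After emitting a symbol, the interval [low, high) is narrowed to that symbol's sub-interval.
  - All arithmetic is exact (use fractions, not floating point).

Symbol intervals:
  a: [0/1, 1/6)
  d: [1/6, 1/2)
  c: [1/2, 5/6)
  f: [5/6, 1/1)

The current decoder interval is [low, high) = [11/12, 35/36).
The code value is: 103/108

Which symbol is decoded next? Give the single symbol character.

Interval width = high − low = 35/36 − 11/12 = 1/18
Scaled code = (code − low) / width = (103/108 − 11/12) / 1/18 = 2/3
  a: [0/1, 1/6) 
  d: [1/6, 1/2) 
  c: [1/2, 5/6) ← scaled code falls here ✓
  f: [5/6, 1/1) 

Answer: c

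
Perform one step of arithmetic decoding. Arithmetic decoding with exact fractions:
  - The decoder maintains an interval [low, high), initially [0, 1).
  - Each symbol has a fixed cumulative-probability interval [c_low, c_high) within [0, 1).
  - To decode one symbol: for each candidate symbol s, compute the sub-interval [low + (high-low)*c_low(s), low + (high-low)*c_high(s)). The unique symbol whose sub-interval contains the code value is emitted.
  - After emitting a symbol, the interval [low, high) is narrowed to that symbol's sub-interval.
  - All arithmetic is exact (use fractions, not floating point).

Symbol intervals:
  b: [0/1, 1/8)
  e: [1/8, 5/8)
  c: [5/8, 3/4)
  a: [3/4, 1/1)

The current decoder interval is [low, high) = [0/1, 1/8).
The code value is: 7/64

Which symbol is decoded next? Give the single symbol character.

Interval width = high − low = 1/8 − 0/1 = 1/8
Scaled code = (code − low) / width = (7/64 − 0/1) / 1/8 = 7/8
  b: [0/1, 1/8) 
  e: [1/8, 5/8) 
  c: [5/8, 3/4) 
  a: [3/4, 1/1) ← scaled code falls here ✓

Answer: a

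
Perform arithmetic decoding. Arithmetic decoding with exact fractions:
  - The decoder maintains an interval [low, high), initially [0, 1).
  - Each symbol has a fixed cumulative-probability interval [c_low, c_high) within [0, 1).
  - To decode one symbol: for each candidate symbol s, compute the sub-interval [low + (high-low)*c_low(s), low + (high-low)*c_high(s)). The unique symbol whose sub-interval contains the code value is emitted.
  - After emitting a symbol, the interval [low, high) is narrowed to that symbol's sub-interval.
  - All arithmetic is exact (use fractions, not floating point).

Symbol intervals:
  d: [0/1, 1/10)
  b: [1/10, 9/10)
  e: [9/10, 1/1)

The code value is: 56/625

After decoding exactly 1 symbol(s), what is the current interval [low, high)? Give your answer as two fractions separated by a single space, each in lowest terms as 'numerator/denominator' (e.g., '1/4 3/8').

Answer: 0/1 1/10

Derivation:
Step 1: interval [0/1, 1/1), width = 1/1 - 0/1 = 1/1
  'd': [0/1 + 1/1*0/1, 0/1 + 1/1*1/10) = [0/1, 1/10) <- contains code 56/625
  'b': [0/1 + 1/1*1/10, 0/1 + 1/1*9/10) = [1/10, 9/10)
  'e': [0/1 + 1/1*9/10, 0/1 + 1/1*1/1) = [9/10, 1/1)
  emit 'd', narrow to [0/1, 1/10)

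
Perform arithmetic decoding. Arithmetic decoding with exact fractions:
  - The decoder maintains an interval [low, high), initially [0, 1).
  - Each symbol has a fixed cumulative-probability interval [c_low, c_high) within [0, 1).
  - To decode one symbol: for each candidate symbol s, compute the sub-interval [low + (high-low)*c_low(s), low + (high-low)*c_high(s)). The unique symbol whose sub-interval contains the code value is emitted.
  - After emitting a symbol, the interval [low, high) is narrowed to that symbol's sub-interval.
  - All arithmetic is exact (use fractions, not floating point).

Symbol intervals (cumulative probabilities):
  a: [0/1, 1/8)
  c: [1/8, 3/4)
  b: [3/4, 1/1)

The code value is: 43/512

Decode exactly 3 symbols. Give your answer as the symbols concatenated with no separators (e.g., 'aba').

Answer: acb

Derivation:
Step 1: interval [0/1, 1/1), width = 1/1 - 0/1 = 1/1
  'a': [0/1 + 1/1*0/1, 0/1 + 1/1*1/8) = [0/1, 1/8) <- contains code 43/512
  'c': [0/1 + 1/1*1/8, 0/1 + 1/1*3/4) = [1/8, 3/4)
  'b': [0/1 + 1/1*3/4, 0/1 + 1/1*1/1) = [3/4, 1/1)
  emit 'a', narrow to [0/1, 1/8)
Step 2: interval [0/1, 1/8), width = 1/8 - 0/1 = 1/8
  'a': [0/1 + 1/8*0/1, 0/1 + 1/8*1/8) = [0/1, 1/64)
  'c': [0/1 + 1/8*1/8, 0/1 + 1/8*3/4) = [1/64, 3/32) <- contains code 43/512
  'b': [0/1 + 1/8*3/4, 0/1 + 1/8*1/1) = [3/32, 1/8)
  emit 'c', narrow to [1/64, 3/32)
Step 3: interval [1/64, 3/32), width = 3/32 - 1/64 = 5/64
  'a': [1/64 + 5/64*0/1, 1/64 + 5/64*1/8) = [1/64, 13/512)
  'c': [1/64 + 5/64*1/8, 1/64 + 5/64*3/4) = [13/512, 19/256)
  'b': [1/64 + 5/64*3/4, 1/64 + 5/64*1/1) = [19/256, 3/32) <- contains code 43/512
  emit 'b', narrow to [19/256, 3/32)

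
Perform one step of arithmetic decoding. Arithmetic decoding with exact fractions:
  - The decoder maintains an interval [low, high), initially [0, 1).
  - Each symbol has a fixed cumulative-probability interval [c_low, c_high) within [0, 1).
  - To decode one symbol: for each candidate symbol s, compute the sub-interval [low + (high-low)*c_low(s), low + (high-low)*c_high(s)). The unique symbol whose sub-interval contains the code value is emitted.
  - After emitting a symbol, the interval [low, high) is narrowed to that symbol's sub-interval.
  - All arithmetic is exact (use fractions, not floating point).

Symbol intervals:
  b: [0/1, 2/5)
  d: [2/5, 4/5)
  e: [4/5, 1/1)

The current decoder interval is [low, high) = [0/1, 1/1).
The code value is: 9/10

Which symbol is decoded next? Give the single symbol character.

Interval width = high − low = 1/1 − 0/1 = 1/1
Scaled code = (code − low) / width = (9/10 − 0/1) / 1/1 = 9/10
  b: [0/1, 2/5) 
  d: [2/5, 4/5) 
  e: [4/5, 1/1) ← scaled code falls here ✓

Answer: e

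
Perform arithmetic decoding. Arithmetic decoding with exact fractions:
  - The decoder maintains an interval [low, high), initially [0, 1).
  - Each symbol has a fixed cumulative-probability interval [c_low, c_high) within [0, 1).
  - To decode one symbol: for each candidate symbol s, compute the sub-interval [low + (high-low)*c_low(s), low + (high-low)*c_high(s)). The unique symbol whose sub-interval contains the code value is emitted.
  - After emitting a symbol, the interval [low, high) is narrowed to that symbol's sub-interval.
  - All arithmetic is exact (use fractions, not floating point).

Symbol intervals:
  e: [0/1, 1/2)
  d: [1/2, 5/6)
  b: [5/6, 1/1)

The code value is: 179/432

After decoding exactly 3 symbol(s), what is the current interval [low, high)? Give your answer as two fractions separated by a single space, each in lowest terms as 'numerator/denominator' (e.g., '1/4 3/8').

Step 1: interval [0/1, 1/1), width = 1/1 - 0/1 = 1/1
  'e': [0/1 + 1/1*0/1, 0/1 + 1/1*1/2) = [0/1, 1/2) <- contains code 179/432
  'd': [0/1 + 1/1*1/2, 0/1 + 1/1*5/6) = [1/2, 5/6)
  'b': [0/1 + 1/1*5/6, 0/1 + 1/1*1/1) = [5/6, 1/1)
  emit 'e', narrow to [0/1, 1/2)
Step 2: interval [0/1, 1/2), width = 1/2 - 0/1 = 1/2
  'e': [0/1 + 1/2*0/1, 0/1 + 1/2*1/2) = [0/1, 1/4)
  'd': [0/1 + 1/2*1/2, 0/1 + 1/2*5/6) = [1/4, 5/12) <- contains code 179/432
  'b': [0/1 + 1/2*5/6, 0/1 + 1/2*1/1) = [5/12, 1/2)
  emit 'd', narrow to [1/4, 5/12)
Step 3: interval [1/4, 5/12), width = 5/12 - 1/4 = 1/6
  'e': [1/4 + 1/6*0/1, 1/4 + 1/6*1/2) = [1/4, 1/3)
  'd': [1/4 + 1/6*1/2, 1/4 + 1/6*5/6) = [1/3, 7/18)
  'b': [1/4 + 1/6*5/6, 1/4 + 1/6*1/1) = [7/18, 5/12) <- contains code 179/432
  emit 'b', narrow to [7/18, 5/12)

Answer: 7/18 5/12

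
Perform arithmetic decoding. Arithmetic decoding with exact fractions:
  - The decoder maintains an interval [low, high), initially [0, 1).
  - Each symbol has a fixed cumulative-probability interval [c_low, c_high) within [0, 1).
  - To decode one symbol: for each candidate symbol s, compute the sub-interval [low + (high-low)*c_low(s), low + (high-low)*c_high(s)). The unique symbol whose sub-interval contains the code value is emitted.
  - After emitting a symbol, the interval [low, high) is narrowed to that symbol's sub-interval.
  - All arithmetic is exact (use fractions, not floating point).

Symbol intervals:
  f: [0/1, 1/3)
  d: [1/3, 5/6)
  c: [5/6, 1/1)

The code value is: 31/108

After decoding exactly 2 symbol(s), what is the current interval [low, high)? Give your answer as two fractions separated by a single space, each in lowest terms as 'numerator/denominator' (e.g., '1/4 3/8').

Step 1: interval [0/1, 1/1), width = 1/1 - 0/1 = 1/1
  'f': [0/1 + 1/1*0/1, 0/1 + 1/1*1/3) = [0/1, 1/3) <- contains code 31/108
  'd': [0/1 + 1/1*1/3, 0/1 + 1/1*5/6) = [1/3, 5/6)
  'c': [0/1 + 1/1*5/6, 0/1 + 1/1*1/1) = [5/6, 1/1)
  emit 'f', narrow to [0/1, 1/3)
Step 2: interval [0/1, 1/3), width = 1/3 - 0/1 = 1/3
  'f': [0/1 + 1/3*0/1, 0/1 + 1/3*1/3) = [0/1, 1/9)
  'd': [0/1 + 1/3*1/3, 0/1 + 1/3*5/6) = [1/9, 5/18)
  'c': [0/1 + 1/3*5/6, 0/1 + 1/3*1/1) = [5/18, 1/3) <- contains code 31/108
  emit 'c', narrow to [5/18, 1/3)

Answer: 5/18 1/3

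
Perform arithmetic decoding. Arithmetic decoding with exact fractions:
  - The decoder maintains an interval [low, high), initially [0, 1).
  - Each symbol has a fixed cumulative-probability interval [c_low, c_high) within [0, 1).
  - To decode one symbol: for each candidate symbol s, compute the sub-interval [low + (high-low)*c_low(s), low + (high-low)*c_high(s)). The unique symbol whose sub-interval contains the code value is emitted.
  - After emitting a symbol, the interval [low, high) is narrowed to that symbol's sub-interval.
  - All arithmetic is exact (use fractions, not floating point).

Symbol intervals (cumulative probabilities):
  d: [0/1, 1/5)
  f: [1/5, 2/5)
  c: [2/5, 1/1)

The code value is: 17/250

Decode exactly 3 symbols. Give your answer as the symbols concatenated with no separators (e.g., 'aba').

Answer: dfc

Derivation:
Step 1: interval [0/1, 1/1), width = 1/1 - 0/1 = 1/1
  'd': [0/1 + 1/1*0/1, 0/1 + 1/1*1/5) = [0/1, 1/5) <- contains code 17/250
  'f': [0/1 + 1/1*1/5, 0/1 + 1/1*2/5) = [1/5, 2/5)
  'c': [0/1 + 1/1*2/5, 0/1 + 1/1*1/1) = [2/5, 1/1)
  emit 'd', narrow to [0/1, 1/5)
Step 2: interval [0/1, 1/5), width = 1/5 - 0/1 = 1/5
  'd': [0/1 + 1/5*0/1, 0/1 + 1/5*1/5) = [0/1, 1/25)
  'f': [0/1 + 1/5*1/5, 0/1 + 1/5*2/5) = [1/25, 2/25) <- contains code 17/250
  'c': [0/1 + 1/5*2/5, 0/1 + 1/5*1/1) = [2/25, 1/5)
  emit 'f', narrow to [1/25, 2/25)
Step 3: interval [1/25, 2/25), width = 2/25 - 1/25 = 1/25
  'd': [1/25 + 1/25*0/1, 1/25 + 1/25*1/5) = [1/25, 6/125)
  'f': [1/25 + 1/25*1/5, 1/25 + 1/25*2/5) = [6/125, 7/125)
  'c': [1/25 + 1/25*2/5, 1/25 + 1/25*1/1) = [7/125, 2/25) <- contains code 17/250
  emit 'c', narrow to [7/125, 2/25)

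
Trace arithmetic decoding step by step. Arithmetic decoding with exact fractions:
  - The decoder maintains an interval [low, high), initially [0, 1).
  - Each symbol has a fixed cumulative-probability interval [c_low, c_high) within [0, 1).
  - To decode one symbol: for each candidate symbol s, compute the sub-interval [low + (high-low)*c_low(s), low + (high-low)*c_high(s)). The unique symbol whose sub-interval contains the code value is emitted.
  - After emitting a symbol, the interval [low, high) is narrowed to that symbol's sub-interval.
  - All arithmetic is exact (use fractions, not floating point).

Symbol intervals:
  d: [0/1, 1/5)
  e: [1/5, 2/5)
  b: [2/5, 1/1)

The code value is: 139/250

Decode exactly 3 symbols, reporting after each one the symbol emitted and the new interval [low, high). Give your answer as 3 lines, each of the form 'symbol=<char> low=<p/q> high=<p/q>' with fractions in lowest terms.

Step 1: interval [0/1, 1/1), width = 1/1 - 0/1 = 1/1
  'd': [0/1 + 1/1*0/1, 0/1 + 1/1*1/5) = [0/1, 1/5)
  'e': [0/1 + 1/1*1/5, 0/1 + 1/1*2/5) = [1/5, 2/5)
  'b': [0/1 + 1/1*2/5, 0/1 + 1/1*1/1) = [2/5, 1/1) <- contains code 139/250
  emit 'b', narrow to [2/5, 1/1)
Step 2: interval [2/5, 1/1), width = 1/1 - 2/5 = 3/5
  'd': [2/5 + 3/5*0/1, 2/5 + 3/5*1/5) = [2/5, 13/25)
  'e': [2/5 + 3/5*1/5, 2/5 + 3/5*2/5) = [13/25, 16/25) <- contains code 139/250
  'b': [2/5 + 3/5*2/5, 2/5 + 3/5*1/1) = [16/25, 1/1)
  emit 'e', narrow to [13/25, 16/25)
Step 3: interval [13/25, 16/25), width = 16/25 - 13/25 = 3/25
  'd': [13/25 + 3/25*0/1, 13/25 + 3/25*1/5) = [13/25, 68/125)
  'e': [13/25 + 3/25*1/5, 13/25 + 3/25*2/5) = [68/125, 71/125) <- contains code 139/250
  'b': [13/25 + 3/25*2/5, 13/25 + 3/25*1/1) = [71/125, 16/25)
  emit 'e', narrow to [68/125, 71/125)

Answer: symbol=b low=2/5 high=1/1
symbol=e low=13/25 high=16/25
symbol=e low=68/125 high=71/125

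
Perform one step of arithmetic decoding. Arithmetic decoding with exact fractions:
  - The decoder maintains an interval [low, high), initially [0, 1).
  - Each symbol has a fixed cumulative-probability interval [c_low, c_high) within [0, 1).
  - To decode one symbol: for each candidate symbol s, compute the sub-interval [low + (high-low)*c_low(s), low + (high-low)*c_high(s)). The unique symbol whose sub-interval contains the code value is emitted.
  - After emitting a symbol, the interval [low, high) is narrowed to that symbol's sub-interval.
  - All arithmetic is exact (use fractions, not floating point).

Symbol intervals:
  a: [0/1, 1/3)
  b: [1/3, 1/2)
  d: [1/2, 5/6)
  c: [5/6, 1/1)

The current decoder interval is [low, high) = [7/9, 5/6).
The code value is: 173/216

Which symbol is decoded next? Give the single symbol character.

Answer: b

Derivation:
Interval width = high − low = 5/6 − 7/9 = 1/18
Scaled code = (code − low) / width = (173/216 − 7/9) / 1/18 = 5/12
  a: [0/1, 1/3) 
  b: [1/3, 1/2) ← scaled code falls here ✓
  d: [1/2, 5/6) 
  c: [5/6, 1/1) 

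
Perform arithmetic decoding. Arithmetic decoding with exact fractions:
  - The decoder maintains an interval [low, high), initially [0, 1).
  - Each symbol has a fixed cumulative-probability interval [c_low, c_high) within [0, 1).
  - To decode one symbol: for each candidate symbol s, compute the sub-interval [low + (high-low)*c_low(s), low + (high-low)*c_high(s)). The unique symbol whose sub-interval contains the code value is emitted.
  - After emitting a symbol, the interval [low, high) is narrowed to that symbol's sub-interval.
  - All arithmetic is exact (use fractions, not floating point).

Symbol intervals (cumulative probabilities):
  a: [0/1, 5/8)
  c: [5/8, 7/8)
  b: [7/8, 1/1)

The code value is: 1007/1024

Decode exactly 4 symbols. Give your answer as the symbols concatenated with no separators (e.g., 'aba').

Step 1: interval [0/1, 1/1), width = 1/1 - 0/1 = 1/1
  'a': [0/1 + 1/1*0/1, 0/1 + 1/1*5/8) = [0/1, 5/8)
  'c': [0/1 + 1/1*5/8, 0/1 + 1/1*7/8) = [5/8, 7/8)
  'b': [0/1 + 1/1*7/8, 0/1 + 1/1*1/1) = [7/8, 1/1) <- contains code 1007/1024
  emit 'b', narrow to [7/8, 1/1)
Step 2: interval [7/8, 1/1), width = 1/1 - 7/8 = 1/8
  'a': [7/8 + 1/8*0/1, 7/8 + 1/8*5/8) = [7/8, 61/64)
  'c': [7/8 + 1/8*5/8, 7/8 + 1/8*7/8) = [61/64, 63/64) <- contains code 1007/1024
  'b': [7/8 + 1/8*7/8, 7/8 + 1/8*1/1) = [63/64, 1/1)
  emit 'c', narrow to [61/64, 63/64)
Step 3: interval [61/64, 63/64), width = 63/64 - 61/64 = 1/32
  'a': [61/64 + 1/32*0/1, 61/64 + 1/32*5/8) = [61/64, 249/256)
  'c': [61/64 + 1/32*5/8, 61/64 + 1/32*7/8) = [249/256, 251/256)
  'b': [61/64 + 1/32*7/8, 61/64 + 1/32*1/1) = [251/256, 63/64) <- contains code 1007/1024
  emit 'b', narrow to [251/256, 63/64)
Step 4: interval [251/256, 63/64), width = 63/64 - 251/256 = 1/256
  'a': [251/256 + 1/256*0/1, 251/256 + 1/256*5/8) = [251/256, 2013/2048)
  'c': [251/256 + 1/256*5/8, 251/256 + 1/256*7/8) = [2013/2048, 2015/2048) <- contains code 1007/1024
  'b': [251/256 + 1/256*7/8, 251/256 + 1/256*1/1) = [2015/2048, 63/64)
  emit 'c', narrow to [2013/2048, 2015/2048)

Answer: bcbc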